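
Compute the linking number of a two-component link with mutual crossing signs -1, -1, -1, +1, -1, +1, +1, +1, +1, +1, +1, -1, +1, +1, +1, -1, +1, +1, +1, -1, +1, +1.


Step 1: Count positive crossings: 15
Step 2: Count negative crossings: 7
Step 3: Sum of signs = 15 - 7 = 8
Step 4: Linking number = sum/2 = 8/2 = 4

4


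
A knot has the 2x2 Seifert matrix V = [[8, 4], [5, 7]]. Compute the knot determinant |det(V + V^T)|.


Step 1: Form V + V^T where V = [[8, 4], [5, 7]]
  V^T = [[8, 5], [4, 7]]
  V + V^T = [[16, 9], [9, 14]]
Step 2: det(V + V^T) = 16*14 - 9*9
  = 224 - 81 = 143
Step 3: Knot determinant = |det(V + V^T)| = |143| = 143

143


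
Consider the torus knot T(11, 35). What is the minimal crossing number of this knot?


For a torus knot T(p, q) with gcd(p,q)=1,
the crossing number is min(p*(q-1), q*(p-1)).
p*(q-1) = 11*34 = 374
q*(p-1) = 35*10 = 350
min(374, 350) = 350

350


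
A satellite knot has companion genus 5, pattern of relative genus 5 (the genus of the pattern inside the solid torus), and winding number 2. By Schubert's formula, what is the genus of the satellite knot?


Schubert: g(satellite) = g_rel(pattern) + |winding| * g(companion),
where g_rel(pattern) is the genus of the pattern relative to the solid torus.
= 5 + 2 * 5
= 5 + 10 = 15

15


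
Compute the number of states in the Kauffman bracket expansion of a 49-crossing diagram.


Each crossing contributes 2 choices (A-smoothing or B-smoothing).
Total states = 2^49 = 562949953421312

562949953421312


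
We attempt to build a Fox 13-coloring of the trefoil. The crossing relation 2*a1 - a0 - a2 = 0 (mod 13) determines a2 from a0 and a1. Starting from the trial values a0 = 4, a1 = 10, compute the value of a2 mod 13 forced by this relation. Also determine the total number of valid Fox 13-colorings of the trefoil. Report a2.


Step 1: Apply the given crossing relation 2*a1 - a0 - a2 = 0 (mod 13).
  a2 = 2*a1 - a0 mod 13
  a2 = 2*10 - 4 mod 13
  a2 = 20 - 4 mod 13
  a2 = 16 mod 13 = 3
Step 2: The trefoil has determinant 3.
  Number of Fox p-colorings (p prime) is p^2 if p = 3, else p.
  Since 13 does not divide 3, only trivial (constant) colorings exist.
  (So the trial a0 = 4, a1 = 10 with a0 != a1 does NOT extend to a valid coloring of the whole trefoil: the other two crossing relations require 3*(a1 - a0) = 0 (mod 13), which fails.)
  Total colorings = 13
Step 3: a2 = 3, total Fox 13-colorings = 13

3


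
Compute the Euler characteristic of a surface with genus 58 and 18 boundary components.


chi = 2 - 2g - b
= 2 - 2*58 - 18
= 2 - 116 - 18 = -132

-132


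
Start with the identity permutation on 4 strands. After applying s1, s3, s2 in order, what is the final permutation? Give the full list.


Starting with identity [1, 2, 3, 4].
Apply generators in sequence:
  After s1: [2, 1, 3, 4]
  After s3: [2, 1, 4, 3]
  After s2: [2, 4, 1, 3]
Final permutation: [2, 4, 1, 3]

[2, 4, 1, 3]


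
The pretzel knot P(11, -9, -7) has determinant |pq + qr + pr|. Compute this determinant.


Step 1: Compute pq + qr + pr.
pq = 11*(-9) = -99
qr = (-9)*(-7) = 63
pr = 11*(-7) = -77
pq + qr + pr = -99 + 63 + (-77) = -113
Step 2: Take absolute value.
det(P(11,-9,-7)) = |-113| = 113

113


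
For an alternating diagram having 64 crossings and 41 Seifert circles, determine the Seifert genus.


For alternating knots, g = (c - s + 1)/2.
= (64 - 41 + 1)/2
= 24/2 = 12

12


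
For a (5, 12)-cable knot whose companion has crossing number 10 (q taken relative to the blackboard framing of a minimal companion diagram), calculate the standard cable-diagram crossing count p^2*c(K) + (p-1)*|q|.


Step 1: Each of the c(K) crossings of the companion diagram becomes p*p = p^2 crossings among the p parallel strands, and each of the |q| twists s_1 s_2 ... s_(p-1) adds (p-1) crossings.
  Crossings = p^2 * c(K) + (p-1)*|q|
Step 2: = 5^2 * 10 + (5-1)*12
Step 3: = 25*10 + 4*12
Step 4: = 250 + 48 = 298

298


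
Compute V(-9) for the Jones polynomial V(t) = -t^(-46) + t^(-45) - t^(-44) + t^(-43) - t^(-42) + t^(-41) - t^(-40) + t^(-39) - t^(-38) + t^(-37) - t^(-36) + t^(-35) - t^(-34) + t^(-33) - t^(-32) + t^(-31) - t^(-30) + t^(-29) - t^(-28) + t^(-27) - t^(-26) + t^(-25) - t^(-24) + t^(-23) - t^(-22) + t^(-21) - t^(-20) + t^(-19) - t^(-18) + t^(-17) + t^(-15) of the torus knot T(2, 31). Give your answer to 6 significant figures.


Substituting t = -9 into V(t) = -t^(-46) + t^(-45) - t^(-44) + t^(-43) - t^(-42) + t^(-41) - t^(-40) + t^(-39) - t^(-38) + t^(-37) - t^(-36) + t^(-35) - t^(-34) + t^(-33) - t^(-32) + t^(-31) - t^(-30) + t^(-29) - t^(-28) + t^(-27) - t^(-26) + t^(-25) - t^(-24) + t^(-23) - t^(-22) + t^(-21) - t^(-20) + t^(-19) - t^(-18) + t^(-17) + t^(-15):
  (-)t^(-46) = -1.27305e-44
  (+)t^(-45) = -1.14574e-43
  (-)t^(-44) = -1.03117e-42
  (+)t^(-43) = -9.28052e-42
  (-)t^(-42) = -8.35246e-41
  (+)t^(-41) = -7.51722e-40
  (-)t^(-40) = -6.7655e-39
  (+)t^(-39) = -6.08895e-38
  (-)t^(-38) = -5.48005e-37
  (+)t^(-37) = -4.93205e-36
  (-)t^(-36) = -4.43884e-35
  (+)t^(-35) = -3.99496e-34
  (-)t^(-34) = -3.59546e-33
  (+)t^(-33) = -3.23592e-32
  (-)t^(-32) = -2.91232e-31
  (+)t^(-31) = -2.62109e-30
  (-)t^(-30) = -2.35898e-29
  (+)t^(-29) = -2.12308e-28
  (-)t^(-28) = -1.91078e-27
  (+)t^(-27) = -1.7197e-26
  (-)t^(-26) = -1.54773e-25
  (+)t^(-25) = -1.39296e-24
  (-)t^(-24) = -1.25366e-23
  (+)t^(-23) = -1.12829e-22
  (-)t^(-22) = -1.01546e-21
  (+)t^(-21) = -9.13918e-21
  (-)t^(-20) = -8.22526e-20
  (+)t^(-19) = -7.40274e-19
  (-)t^(-18) = -6.66246e-18
  (+)t^(-17) = -5.99622e-17
  (+)t^(-15) = -4.85694e-15
Sum = (-1.27305e-44) + (-1.14574e-43) + (-1.03117e-42) + (-9.28052e-42) + (-8.35246e-41) + (-7.51722e-40) + (-6.7655e-39) + (-6.08895e-38) + (-5.48005e-37) + (-4.93205e-36) + (-4.43884e-35) + (-3.99496e-34) + (-3.59546e-33) + (-3.23592e-32) + (-2.91232e-31) + (-2.62109e-30) + (-2.35898e-29) + (-2.12308e-28) + (-1.91078e-27) + (-1.7197e-26) + (-1.54773e-25) + (-1.39296e-24) + (-1.25366e-23) + (-1.12829e-22) + (-1.01546e-21) + (-9.13918e-21) + (-8.22526e-20) + (-7.40274e-19) + (-6.66246e-18) + (-5.99622e-17) + (-4.85694e-15)
= -4.924393191e-15
Rounded to 6 significant figures: -4.92439e-15

-4.92439e-15


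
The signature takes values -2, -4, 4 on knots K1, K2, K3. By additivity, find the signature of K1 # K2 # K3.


The signature is additive under connected sum.
signature(K1 # K2 # K3) = (-2) + (-4) + (4)
= -2

-2


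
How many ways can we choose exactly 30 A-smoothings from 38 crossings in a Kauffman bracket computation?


We choose which 30 of 38 crossings get A-smoothings.
C(38, 30) = 38! / (30! * 8!)
= 48903492

48903492


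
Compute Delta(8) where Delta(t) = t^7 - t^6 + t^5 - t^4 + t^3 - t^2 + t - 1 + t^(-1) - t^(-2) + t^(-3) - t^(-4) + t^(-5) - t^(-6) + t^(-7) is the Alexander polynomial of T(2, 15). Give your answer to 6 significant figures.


Substituting t = 8 into Delta(t) = t^7 - t^6 + t^5 - t^4 + t^3 - t^2 + t - 1 + t^(-1) - t^(-2) + t^(-3) - t^(-4) + t^(-5) - t^(-6) + t^(-7):
Term values: (2097152) + (-262144) + (32768) + (-4096) + (512) + (-64) + (8) + (-1) + (0.125) + (-0.015625) + (0.00195312) + (-0.000244141) + (3.05176e-05) + (-3.8147e-06) + (4.76837e-07)
Sum = 1864135.111
Rounded to 6 significant figures: 1.86414e+06

1.86414e+06


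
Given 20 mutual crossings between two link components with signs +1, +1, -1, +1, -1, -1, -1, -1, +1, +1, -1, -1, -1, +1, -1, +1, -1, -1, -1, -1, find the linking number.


Step 1: Count positive crossings: 7
Step 2: Count negative crossings: 13
Step 3: Sum of signs = 7 - 13 = -6
Step 4: Linking number = sum/2 = -6/2 = -3

-3


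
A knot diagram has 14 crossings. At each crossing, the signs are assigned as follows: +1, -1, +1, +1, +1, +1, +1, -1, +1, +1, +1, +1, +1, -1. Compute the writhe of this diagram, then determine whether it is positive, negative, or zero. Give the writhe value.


Step 1: Count positive crossings (+1).
Positive crossings: 11
Step 2: Count negative crossings (-1).
Negative crossings: 3
Step 3: Writhe = (positive) - (negative)
w = 11 - 3 = 8
Step 4: |w| = 8, and w is positive

8


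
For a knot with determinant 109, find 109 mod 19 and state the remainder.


Step 1: A knot is p-colorable if and only if p divides its determinant.
Step 2: Compute 109 mod 19.
109 = 5 * 19 + 14
Step 3: 109 mod 19 = 14
Step 4: The knot is 19-colorable: no

14


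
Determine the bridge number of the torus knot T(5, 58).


The bridge number of T(p,q) is min(p,q).
min(5, 58) = 5

5


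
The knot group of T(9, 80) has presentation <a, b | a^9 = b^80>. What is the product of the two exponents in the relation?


The relation is a^9 = b^80.
Product of exponents = 9 * 80
= 720

720


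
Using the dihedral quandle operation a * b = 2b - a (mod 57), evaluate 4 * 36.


4 * 36 = 2*36 - 4 mod 57
= 72 - 4 mod 57
= 68 mod 57 = 11

11


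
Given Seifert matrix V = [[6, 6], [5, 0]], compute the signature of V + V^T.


Step 1: V + V^T = [[12, 11], [11, 0]]
Step 2: trace = 12, det = -121
Step 3: Discriminant = 12^2 - 4*(-121) = 628
Step 4: Eigenvalues: 18.53, -6.52996
Step 5: Signature = (# positive eigenvalues) - (# negative eigenvalues) = 0

0


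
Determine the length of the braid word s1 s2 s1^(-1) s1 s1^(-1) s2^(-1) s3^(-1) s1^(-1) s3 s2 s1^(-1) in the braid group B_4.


The word length counts the number of generators (including inverses).
Listing each generator: s1, s2, s1^(-1), s1, s1^(-1), s2^(-1), s3^(-1), s1^(-1), s3, s2, s1^(-1)
There are 11 generators in this braid word.

11


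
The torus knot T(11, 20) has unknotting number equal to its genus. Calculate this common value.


For a torus knot T(p,q), both the unknotting number and genus equal (p-1)(q-1)/2.
= (11-1)(20-1)/2
= 10*19/2
= 190/2 = 95

95


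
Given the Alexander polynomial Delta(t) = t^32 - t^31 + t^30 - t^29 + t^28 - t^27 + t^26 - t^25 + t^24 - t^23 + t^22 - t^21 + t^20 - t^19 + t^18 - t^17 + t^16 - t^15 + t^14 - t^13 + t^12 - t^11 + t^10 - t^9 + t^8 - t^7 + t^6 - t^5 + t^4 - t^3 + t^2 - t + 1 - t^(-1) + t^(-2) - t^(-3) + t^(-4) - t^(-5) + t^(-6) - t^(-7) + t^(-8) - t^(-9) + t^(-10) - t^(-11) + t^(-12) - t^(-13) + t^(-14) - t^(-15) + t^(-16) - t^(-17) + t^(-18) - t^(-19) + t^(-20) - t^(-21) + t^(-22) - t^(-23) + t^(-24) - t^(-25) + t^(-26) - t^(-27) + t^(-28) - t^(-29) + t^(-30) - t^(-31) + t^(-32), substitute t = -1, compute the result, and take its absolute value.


Step 1: The polynomial has 65 terms with alternating signs, exponents from 32 down to -32.
Step 2: Substitute t = -1. The i-th term has coefficient (-1)^i and exponent (m-i),
  so its value is (-1)^i * (-1)^(m-i) = (-1)^m = 1 for every i.
Step 3: All 65 terms equal 1, so Delta(-1) = 65 * (1) = 65
Step 4: |Delta(-1)| = 65

65


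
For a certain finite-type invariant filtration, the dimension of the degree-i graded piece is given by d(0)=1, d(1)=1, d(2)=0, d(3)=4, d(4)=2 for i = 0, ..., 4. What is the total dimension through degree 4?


Total dimension = d(0) + d(1) + ... + d(4)
= 1 + 1 + 0 + 4 + 2
= 8

8


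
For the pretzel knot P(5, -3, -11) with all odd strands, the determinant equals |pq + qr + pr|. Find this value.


Step 1: Compute pq + qr + pr.
pq = 5*(-3) = -15
qr = (-3)*(-11) = 33
pr = 5*(-11) = -55
pq + qr + pr = -15 + 33 + (-55) = -37
Step 2: Take absolute value.
det(P(5,-3,-11)) = |-37| = 37

37


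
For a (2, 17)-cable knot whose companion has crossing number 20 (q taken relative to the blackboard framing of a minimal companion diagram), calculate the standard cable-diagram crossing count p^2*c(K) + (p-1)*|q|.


Step 1: Each of the c(K) crossings of the companion diagram becomes p*p = p^2 crossings among the p parallel strands, and each of the |q| twists s_1 s_2 ... s_(p-1) adds (p-1) crossings.
  Crossings = p^2 * c(K) + (p-1)*|q|
Step 2: = 2^2 * 20 + (2-1)*17
Step 3: = 4*20 + 1*17
Step 4: = 80 + 17 = 97

97


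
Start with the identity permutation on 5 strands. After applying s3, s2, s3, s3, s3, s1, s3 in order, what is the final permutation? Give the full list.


Starting with identity [1, 2, 3, 4, 5].
Apply generators in sequence:
  After s3: [1, 2, 4, 3, 5]
  After s2: [1, 4, 2, 3, 5]
  After s3: [1, 4, 3, 2, 5]
  After s3: [1, 4, 2, 3, 5]
  After s3: [1, 4, 3, 2, 5]
  After s1: [4, 1, 3, 2, 5]
  After s3: [4, 1, 2, 3, 5]
Final permutation: [4, 1, 2, 3, 5]

[4, 1, 2, 3, 5]


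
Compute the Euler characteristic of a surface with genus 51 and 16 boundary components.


chi = 2 - 2g - b
= 2 - 2*51 - 16
= 2 - 102 - 16 = -116

-116


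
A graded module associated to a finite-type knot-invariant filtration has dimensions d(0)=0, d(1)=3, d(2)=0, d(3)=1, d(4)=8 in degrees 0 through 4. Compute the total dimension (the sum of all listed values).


Total dimension = d(0) + d(1) + ... + d(4)
= 0 + 3 + 0 + 1 + 8
= 12

12


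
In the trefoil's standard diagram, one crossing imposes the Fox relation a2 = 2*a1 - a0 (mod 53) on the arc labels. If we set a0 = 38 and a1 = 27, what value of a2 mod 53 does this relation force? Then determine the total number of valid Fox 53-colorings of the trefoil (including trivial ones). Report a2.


Step 1: Apply the given crossing relation 2*a1 - a0 - a2 = 0 (mod 53).
  a2 = 2*a1 - a0 mod 53
  a2 = 2*27 - 38 mod 53
  a2 = 54 - 38 mod 53
  a2 = 16 mod 53 = 16
Step 2: The trefoil has determinant 3.
  Number of Fox p-colorings (p prime) is p^2 if p = 3, else p.
  Since 53 does not divide 3, only trivial (constant) colorings exist.
  (So the trial a0 = 38, a1 = 27 with a0 != a1 does NOT extend to a valid coloring of the whole trefoil: the other two crossing relations require 3*(a1 - a0) = 0 (mod 53), which fails.)
  Total colorings = 53
Step 3: a2 = 16, total Fox 53-colorings = 53

16


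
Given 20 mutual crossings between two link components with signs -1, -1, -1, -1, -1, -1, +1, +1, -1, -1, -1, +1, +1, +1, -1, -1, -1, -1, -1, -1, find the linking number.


Step 1: Count positive crossings: 5
Step 2: Count negative crossings: 15
Step 3: Sum of signs = 5 - 15 = -10
Step 4: Linking number = sum/2 = -10/2 = -5

-5


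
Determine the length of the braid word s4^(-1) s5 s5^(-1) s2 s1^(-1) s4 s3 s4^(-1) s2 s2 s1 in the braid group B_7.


The word length counts the number of generators (including inverses).
Listing each generator: s4^(-1), s5, s5^(-1), s2, s1^(-1), s4, s3, s4^(-1), s2, s2, s1
There are 11 generators in this braid word.

11


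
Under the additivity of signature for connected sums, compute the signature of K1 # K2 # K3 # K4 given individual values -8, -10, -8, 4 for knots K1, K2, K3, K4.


The signature is additive under connected sum.
signature(K1 # K2 # K3 # K4) = (-8) + (-10) + (-8) + (4)
= -22

-22


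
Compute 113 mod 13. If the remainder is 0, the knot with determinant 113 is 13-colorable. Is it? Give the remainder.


Step 1: A knot is p-colorable if and only if p divides its determinant.
Step 2: Compute 113 mod 13.
113 = 8 * 13 + 9
Step 3: 113 mod 13 = 9
Step 4: The knot is 13-colorable: no

9


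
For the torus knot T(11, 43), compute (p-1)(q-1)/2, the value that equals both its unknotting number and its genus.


For a torus knot T(p,q), both the unknotting number and genus equal (p-1)(q-1)/2.
= (11-1)(43-1)/2
= 10*42/2
= 420/2 = 210

210


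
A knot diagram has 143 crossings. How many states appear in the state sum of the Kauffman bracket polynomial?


Each crossing contributes 2 choices (A-smoothing or B-smoothing).
Total states = 2^143 = 11150372599265311570767859136324180752990208

11150372599265311570767859136324180752990208


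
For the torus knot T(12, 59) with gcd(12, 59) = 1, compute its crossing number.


For a torus knot T(p, q) with gcd(p,q)=1,
the crossing number is min(p*(q-1), q*(p-1)).
p*(q-1) = 12*58 = 696
q*(p-1) = 59*11 = 649
min(696, 649) = 649

649


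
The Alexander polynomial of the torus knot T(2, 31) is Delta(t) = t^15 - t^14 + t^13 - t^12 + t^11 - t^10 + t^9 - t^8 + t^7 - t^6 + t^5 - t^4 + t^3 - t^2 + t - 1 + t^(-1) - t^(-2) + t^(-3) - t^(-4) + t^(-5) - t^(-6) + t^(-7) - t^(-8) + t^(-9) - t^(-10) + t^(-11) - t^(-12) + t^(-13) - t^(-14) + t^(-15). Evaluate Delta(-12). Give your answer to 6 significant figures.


Substituting t = -12 into Delta(t) = t^15 - t^14 + t^13 - t^12 + t^11 - t^10 + t^9 - t^8 + t^7 - t^6 + t^5 - t^4 + t^3 - t^2 + t - 1 + t^(-1) - t^(-2) + t^(-3) - t^(-4) + t^(-5) - t^(-6) + t^(-7) - t^(-8) + t^(-9) - t^(-10) + t^(-11) - t^(-12) + t^(-13) - t^(-14) + t^(-15):
Term values: (-15407021574586368) + (-1283918464548864) + (-106993205379072) + (-8916100448256) + (-743008370688) + (-61917364224) + (-5159780352) + (-429981696) + (-35831808) + (-2985984) + (-248832) + (-20736) + (-1728) + (-144) + (-12) + (-1) + (-0.0833333) + (-0.00694444) + (-0.000578704) + (-4.82253e-05) + (-4.01878e-06) + (-3.34898e-07) + (-2.79082e-08) + (-2.32568e-09) + (-1.93807e-10) + (-1.61506e-11) + (-1.34588e-12) + (-1.12157e-13) + (-9.34639e-15) + (-7.78866e-16) + (-6.49055e-17)
Sum = -1.68076599e+16
Rounded to 6 significant figures: -1.68077e+16

-1.68077e+16


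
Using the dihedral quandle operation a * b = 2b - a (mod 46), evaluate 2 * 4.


2 * 4 = 2*4 - 2 mod 46
= 8 - 2 mod 46
= 6 mod 46 = 6

6


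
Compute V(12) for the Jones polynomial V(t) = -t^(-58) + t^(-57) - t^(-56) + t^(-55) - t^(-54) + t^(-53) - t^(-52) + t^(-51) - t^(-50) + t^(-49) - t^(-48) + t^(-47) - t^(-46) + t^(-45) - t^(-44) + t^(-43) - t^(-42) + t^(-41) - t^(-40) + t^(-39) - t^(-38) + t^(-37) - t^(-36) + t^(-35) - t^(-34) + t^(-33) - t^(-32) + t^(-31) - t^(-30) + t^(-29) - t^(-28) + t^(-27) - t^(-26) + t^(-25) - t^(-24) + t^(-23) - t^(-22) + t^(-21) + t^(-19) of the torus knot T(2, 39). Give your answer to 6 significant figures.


Substituting t = 12 into V(t) = -t^(-58) + t^(-57) - t^(-56) + t^(-55) - t^(-54) + t^(-53) - t^(-52) + t^(-51) - t^(-50) + t^(-49) - t^(-48) + t^(-47) - t^(-46) + t^(-45) - t^(-44) + t^(-43) - t^(-42) + t^(-41) - t^(-40) + t^(-39) - t^(-38) + t^(-37) - t^(-36) + t^(-35) - t^(-34) + t^(-33) - t^(-32) + t^(-31) - t^(-30) + t^(-29) - t^(-28) + t^(-27) - t^(-26) + t^(-25) - t^(-24) + t^(-23) - t^(-22) + t^(-21) + t^(-19):
  (-)t^(-58) = -2.55557e-63
  (+)t^(-57) = 3.06668e-62
  (-)t^(-56) = -3.68002e-61
  (+)t^(-55) = 4.41602e-60
  (-)t^(-54) = -5.29923e-59
  (+)t^(-53) = 6.35908e-58
  (-)t^(-52) = -7.63089e-57
  (+)t^(-51) = 9.15707e-56
  (-)t^(-50) = -1.09885e-54
  (+)t^(-49) = 1.31862e-53
  (-)t^(-48) = -1.58234e-52
  (+)t^(-47) = 1.89881e-51
  (-)t^(-46) = -2.27857e-50
  (+)t^(-45) = 2.73429e-49
  (-)t^(-44) = -3.28114e-48
  (+)t^(-43) = 3.93737e-47
  (-)t^(-42) = -4.72485e-46
  (+)t^(-41) = 5.66982e-45
  (-)t^(-40) = -6.80378e-44
  (+)t^(-39) = 8.16453e-43
  (-)t^(-38) = -9.79744e-42
  (+)t^(-37) = 1.17569e-40
  (-)t^(-36) = -1.41083e-39
  (+)t^(-35) = 1.693e-38
  (-)t^(-34) = -2.0316e-37
  (+)t^(-33) = 2.43792e-36
  (-)t^(-32) = -2.9255e-35
  (+)t^(-31) = 3.5106e-34
  (-)t^(-30) = -4.21272e-33
  (+)t^(-29) = 5.05526e-32
  (-)t^(-28) = -6.06632e-31
  (+)t^(-27) = 7.27958e-30
  (-)t^(-26) = -8.7355e-29
  (+)t^(-25) = 1.04826e-27
  (-)t^(-24) = -1.25791e-26
  (+)t^(-23) = 1.50949e-25
  (-)t^(-22) = -1.81139e-24
  (+)t^(-21) = 2.17367e-23
  (+)t^(-19) = 3.13009e-21
Sum = (-2.55557e-63) + (3.06668e-62) + (-3.68002e-61) + (4.41602e-60) + (-5.29923e-59) + (6.35908e-58) + (-7.63089e-57) + (9.15707e-56) + (-1.09885e-54) + (1.31862e-53) + (-1.58234e-52) + (1.89881e-51) + (-2.27857e-50) + (2.73429e-49) + (-3.28114e-48) + (3.93737e-47) + (-4.72485e-46) + (5.66982e-45) + (-6.80378e-44) + (8.16453e-43) + (-9.79744e-42) + (1.17569e-40) + (-1.41083e-39) + (1.693e-38) + (-2.0316e-37) + (2.43792e-36) + (-2.9255e-35) + (3.5106e-34) + (-4.21272e-33) + (5.05526e-32) + (-6.06632e-31) + (7.27958e-30) + (-8.7355e-29) + (1.04826e-27) + (-1.25791e-26) + (1.50949e-25) + (-1.81139e-24) + (2.17367e-23) + (3.13009e-21)
= 3.150151053e-21
Rounded to 6 significant figures: 3.15015e-21

3.15015e-21


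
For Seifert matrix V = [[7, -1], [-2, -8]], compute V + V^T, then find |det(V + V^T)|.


Step 1: Form V + V^T where V = [[7, -1], [-2, -8]]
  V^T = [[7, -2], [-1, -8]]
  V + V^T = [[14, -3], [-3, -16]]
Step 2: det(V + V^T) = 14*(-16) - (-3)*(-3)
  = -224 - 9 = -233
Step 3: Knot determinant = |det(V + V^T)| = |-233| = 233

233


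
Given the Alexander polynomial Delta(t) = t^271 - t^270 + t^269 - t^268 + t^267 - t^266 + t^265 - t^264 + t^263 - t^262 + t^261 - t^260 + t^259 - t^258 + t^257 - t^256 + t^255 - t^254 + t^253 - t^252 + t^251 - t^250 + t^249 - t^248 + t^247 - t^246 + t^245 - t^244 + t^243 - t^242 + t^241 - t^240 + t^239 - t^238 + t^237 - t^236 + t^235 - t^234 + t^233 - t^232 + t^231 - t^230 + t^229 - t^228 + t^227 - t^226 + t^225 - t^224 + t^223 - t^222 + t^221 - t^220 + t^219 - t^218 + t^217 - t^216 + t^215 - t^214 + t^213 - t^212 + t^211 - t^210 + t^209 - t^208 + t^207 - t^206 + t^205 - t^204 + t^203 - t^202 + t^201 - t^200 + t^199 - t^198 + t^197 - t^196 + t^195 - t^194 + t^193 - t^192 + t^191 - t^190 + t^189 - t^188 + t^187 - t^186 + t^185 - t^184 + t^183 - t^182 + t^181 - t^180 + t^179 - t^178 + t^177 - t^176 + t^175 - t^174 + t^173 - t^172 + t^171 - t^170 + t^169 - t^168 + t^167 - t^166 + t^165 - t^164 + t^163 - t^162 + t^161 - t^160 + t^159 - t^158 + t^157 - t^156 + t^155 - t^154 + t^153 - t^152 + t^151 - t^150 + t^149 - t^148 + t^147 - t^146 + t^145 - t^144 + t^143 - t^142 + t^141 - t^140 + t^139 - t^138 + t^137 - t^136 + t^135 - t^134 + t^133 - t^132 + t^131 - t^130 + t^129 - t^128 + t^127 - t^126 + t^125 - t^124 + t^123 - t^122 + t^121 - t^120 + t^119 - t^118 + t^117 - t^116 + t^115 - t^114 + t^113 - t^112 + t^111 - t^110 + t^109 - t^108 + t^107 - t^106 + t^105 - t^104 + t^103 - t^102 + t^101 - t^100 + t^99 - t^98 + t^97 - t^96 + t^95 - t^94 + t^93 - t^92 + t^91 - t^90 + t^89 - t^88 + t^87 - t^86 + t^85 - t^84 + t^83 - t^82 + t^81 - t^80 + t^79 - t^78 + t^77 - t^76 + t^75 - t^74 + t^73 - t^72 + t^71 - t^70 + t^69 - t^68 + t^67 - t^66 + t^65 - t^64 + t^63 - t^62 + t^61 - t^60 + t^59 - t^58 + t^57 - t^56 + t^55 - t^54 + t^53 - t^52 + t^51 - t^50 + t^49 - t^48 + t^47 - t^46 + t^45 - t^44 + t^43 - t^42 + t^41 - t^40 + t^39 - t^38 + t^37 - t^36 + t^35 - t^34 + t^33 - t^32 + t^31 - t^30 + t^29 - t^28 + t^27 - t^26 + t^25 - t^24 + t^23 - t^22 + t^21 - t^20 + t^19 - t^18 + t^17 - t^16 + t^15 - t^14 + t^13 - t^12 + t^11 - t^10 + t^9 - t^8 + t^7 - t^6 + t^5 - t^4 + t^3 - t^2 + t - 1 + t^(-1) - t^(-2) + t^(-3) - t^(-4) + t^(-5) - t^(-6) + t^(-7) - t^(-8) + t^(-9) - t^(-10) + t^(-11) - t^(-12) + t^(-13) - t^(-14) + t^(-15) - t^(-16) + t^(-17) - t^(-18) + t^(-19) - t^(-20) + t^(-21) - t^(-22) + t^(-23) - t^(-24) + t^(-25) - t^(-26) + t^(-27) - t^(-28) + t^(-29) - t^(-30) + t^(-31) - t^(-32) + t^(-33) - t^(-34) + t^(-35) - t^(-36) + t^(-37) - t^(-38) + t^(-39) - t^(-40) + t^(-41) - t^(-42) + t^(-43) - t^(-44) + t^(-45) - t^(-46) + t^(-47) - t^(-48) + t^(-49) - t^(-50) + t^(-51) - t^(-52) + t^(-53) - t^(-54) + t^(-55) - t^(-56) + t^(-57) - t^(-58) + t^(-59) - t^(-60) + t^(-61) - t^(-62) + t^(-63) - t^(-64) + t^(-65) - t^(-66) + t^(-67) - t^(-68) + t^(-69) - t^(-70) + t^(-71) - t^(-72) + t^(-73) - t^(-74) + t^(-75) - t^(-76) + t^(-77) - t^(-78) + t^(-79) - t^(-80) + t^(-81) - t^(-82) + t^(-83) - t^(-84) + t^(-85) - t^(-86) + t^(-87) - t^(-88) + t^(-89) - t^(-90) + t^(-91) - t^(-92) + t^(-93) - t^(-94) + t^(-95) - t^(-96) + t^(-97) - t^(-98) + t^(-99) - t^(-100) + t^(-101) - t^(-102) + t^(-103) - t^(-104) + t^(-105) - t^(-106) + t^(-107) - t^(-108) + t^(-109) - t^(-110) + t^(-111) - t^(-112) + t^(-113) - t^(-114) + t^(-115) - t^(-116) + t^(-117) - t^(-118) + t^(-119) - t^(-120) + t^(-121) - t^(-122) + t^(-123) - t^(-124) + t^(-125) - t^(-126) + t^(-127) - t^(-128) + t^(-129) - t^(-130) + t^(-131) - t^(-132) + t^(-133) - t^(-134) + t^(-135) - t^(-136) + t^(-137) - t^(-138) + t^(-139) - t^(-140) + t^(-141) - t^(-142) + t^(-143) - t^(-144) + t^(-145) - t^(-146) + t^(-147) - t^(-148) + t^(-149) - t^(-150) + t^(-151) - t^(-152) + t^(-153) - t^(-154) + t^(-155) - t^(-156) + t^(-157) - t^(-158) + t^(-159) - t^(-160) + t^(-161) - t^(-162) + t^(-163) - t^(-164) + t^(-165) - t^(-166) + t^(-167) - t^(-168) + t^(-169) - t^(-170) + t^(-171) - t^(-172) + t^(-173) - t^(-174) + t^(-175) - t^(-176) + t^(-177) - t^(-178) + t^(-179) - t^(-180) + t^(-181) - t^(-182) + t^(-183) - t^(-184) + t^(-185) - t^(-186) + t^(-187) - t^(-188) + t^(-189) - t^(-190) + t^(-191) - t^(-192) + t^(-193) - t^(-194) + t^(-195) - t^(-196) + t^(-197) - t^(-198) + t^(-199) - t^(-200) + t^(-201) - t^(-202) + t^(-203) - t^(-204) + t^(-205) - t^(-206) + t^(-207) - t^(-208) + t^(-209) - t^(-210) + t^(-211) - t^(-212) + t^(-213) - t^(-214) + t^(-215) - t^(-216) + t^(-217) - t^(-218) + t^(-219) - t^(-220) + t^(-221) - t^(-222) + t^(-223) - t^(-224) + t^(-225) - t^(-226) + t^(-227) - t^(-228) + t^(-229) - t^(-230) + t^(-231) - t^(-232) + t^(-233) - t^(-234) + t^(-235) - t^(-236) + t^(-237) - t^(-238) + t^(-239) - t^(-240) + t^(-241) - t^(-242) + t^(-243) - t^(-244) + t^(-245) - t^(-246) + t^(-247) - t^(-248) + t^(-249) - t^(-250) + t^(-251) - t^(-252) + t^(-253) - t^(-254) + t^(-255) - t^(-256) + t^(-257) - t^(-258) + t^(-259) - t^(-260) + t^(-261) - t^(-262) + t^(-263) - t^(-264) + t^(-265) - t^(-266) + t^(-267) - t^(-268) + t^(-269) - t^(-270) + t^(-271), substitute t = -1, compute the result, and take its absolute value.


Step 1: The polynomial has 543 terms with alternating signs, exponents from 271 down to -271.
Step 2: Substitute t = -1. The i-th term has coefficient (-1)^i and exponent (m-i),
  so its value is (-1)^i * (-1)^(m-i) = (-1)^m = -1 for every i.
Step 3: All 543 terms equal -1, so Delta(-1) = 543 * (-1) = -543
Step 4: |Delta(-1)| = 543

543


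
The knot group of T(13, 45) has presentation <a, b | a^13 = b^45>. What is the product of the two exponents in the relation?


The relation is a^13 = b^45.
Product of exponents = 13 * 45
= 585

585


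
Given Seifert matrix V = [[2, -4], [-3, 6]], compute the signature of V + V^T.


Step 1: V + V^T = [[4, -7], [-7, 12]]
Step 2: trace = 16, det = -1
Step 3: Discriminant = 16^2 - 4*(-1) = 260
Step 4: Eigenvalues: 16.0623, -0.0622577
Step 5: Signature = (# positive eigenvalues) - (# negative eigenvalues) = 0

0


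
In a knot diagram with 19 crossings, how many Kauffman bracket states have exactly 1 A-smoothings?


We choose which 1 of 19 crossings get A-smoothings.
C(19, 1) = 19! / (1! * 18!)
= 19

19


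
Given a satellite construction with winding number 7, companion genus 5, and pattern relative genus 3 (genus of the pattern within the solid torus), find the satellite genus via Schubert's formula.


Schubert: g(satellite) = g_rel(pattern) + |winding| * g(companion),
where g_rel(pattern) is the genus of the pattern relative to the solid torus.
= 3 + 7 * 5
= 3 + 35 = 38

38


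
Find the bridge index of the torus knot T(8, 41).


The bridge number of T(p,q) is min(p,q).
min(8, 41) = 8

8


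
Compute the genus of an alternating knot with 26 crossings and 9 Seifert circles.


For alternating knots, g = (c - s + 1)/2.
= (26 - 9 + 1)/2
= 18/2 = 9

9


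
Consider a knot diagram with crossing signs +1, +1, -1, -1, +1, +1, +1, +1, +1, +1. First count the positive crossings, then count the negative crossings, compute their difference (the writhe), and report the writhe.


Step 1: Count positive crossings (+1).
Positive crossings: 8
Step 2: Count negative crossings (-1).
Negative crossings: 2
Step 3: Writhe = (positive) - (negative)
w = 8 - 2 = 6
Step 4: |w| = 6, and w is positive

6


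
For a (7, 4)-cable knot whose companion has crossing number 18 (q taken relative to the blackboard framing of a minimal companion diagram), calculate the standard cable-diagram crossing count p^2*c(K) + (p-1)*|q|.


Step 1: Each of the c(K) crossings of the companion diagram becomes p*p = p^2 crossings among the p parallel strands, and each of the |q| twists s_1 s_2 ... s_(p-1) adds (p-1) crossings.
  Crossings = p^2 * c(K) + (p-1)*|q|
Step 2: = 7^2 * 18 + (7-1)*4
Step 3: = 49*18 + 6*4
Step 4: = 882 + 24 = 906

906


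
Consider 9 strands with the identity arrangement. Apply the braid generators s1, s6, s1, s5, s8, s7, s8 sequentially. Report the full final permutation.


Starting with identity [1, 2, 3, 4, 5, 6, 7, 8, 9].
Apply generators in sequence:
  After s1: [2, 1, 3, 4, 5, 6, 7, 8, 9]
  After s6: [2, 1, 3, 4, 5, 7, 6, 8, 9]
  After s1: [1, 2, 3, 4, 5, 7, 6, 8, 9]
  After s5: [1, 2, 3, 4, 7, 5, 6, 8, 9]
  After s8: [1, 2, 3, 4, 7, 5, 6, 9, 8]
  After s7: [1, 2, 3, 4, 7, 5, 9, 6, 8]
  After s8: [1, 2, 3, 4, 7, 5, 9, 8, 6]
Final permutation: [1, 2, 3, 4, 7, 5, 9, 8, 6]

[1, 2, 3, 4, 7, 5, 9, 8, 6]


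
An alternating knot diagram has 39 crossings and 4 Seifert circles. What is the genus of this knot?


For alternating knots, g = (c - s + 1)/2.
= (39 - 4 + 1)/2
= 36/2 = 18

18


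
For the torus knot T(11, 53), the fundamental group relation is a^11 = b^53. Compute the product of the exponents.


The relation is a^11 = b^53.
Product of exponents = 11 * 53
= 583

583


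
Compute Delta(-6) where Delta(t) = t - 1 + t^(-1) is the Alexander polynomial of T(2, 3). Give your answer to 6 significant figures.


Substituting t = -6 into Delta(t) = t - 1 + t^(-1):
Term values: (-6) + (-1) + (-0.166667)
Sum = -7.166666667
Rounded to 6 significant figures: -7.16667

-7.16667


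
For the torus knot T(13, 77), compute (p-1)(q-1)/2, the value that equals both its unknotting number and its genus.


For a torus knot T(p,q), both the unknotting number and genus equal (p-1)(q-1)/2.
= (13-1)(77-1)/2
= 12*76/2
= 912/2 = 456

456


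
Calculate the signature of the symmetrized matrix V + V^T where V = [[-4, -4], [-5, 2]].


Step 1: V + V^T = [[-8, -9], [-9, 4]]
Step 2: trace = -4, det = -113
Step 3: Discriminant = (-4)^2 - 4*(-113) = 468
Step 4: Eigenvalues: 8.81665, -12.8167
Step 5: Signature = (# positive eigenvalues) - (# negative eigenvalues) = 0

0


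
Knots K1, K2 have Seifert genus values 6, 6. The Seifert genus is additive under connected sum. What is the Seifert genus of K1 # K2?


The Seifert genus is additive under connected sum.
Seifert genus(K1 # K2) = (6) + (6)
= 12

12


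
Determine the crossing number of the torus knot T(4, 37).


For a torus knot T(p, q) with gcd(p,q)=1,
the crossing number is min(p*(q-1), q*(p-1)).
p*(q-1) = 4*36 = 144
q*(p-1) = 37*3 = 111
min(144, 111) = 111

111


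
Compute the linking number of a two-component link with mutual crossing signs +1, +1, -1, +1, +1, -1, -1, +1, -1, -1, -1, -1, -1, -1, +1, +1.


Step 1: Count positive crossings: 7
Step 2: Count negative crossings: 9
Step 3: Sum of signs = 7 - 9 = -2
Step 4: Linking number = sum/2 = -2/2 = -1

-1


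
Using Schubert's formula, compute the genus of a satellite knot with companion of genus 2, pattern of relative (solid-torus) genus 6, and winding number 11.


Schubert: g(satellite) = g_rel(pattern) + |winding| * g(companion),
where g_rel(pattern) is the genus of the pattern relative to the solid torus.
= 6 + 11 * 2
= 6 + 22 = 28

28


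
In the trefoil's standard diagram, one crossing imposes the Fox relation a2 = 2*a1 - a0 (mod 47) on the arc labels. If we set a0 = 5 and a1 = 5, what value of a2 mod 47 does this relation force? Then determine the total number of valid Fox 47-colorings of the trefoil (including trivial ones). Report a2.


Step 1: Apply the given crossing relation 2*a1 - a0 - a2 = 0 (mod 47).
  a2 = 2*a1 - a0 mod 47
  a2 = 2*5 - 5 mod 47
  a2 = 10 - 5 mod 47
  a2 = 5 mod 47 = 5
Step 2: The trefoil has determinant 3.
  Number of Fox p-colorings (p prime) is p^2 if p = 3, else p.
  Since 47 does not divide 3, only trivial (constant) colorings exist.
  (Here a0 = a1 = a2 = 5, the constant coloring, which is valid.)
  Total colorings = 47
Step 3: a2 = 5, total Fox 47-colorings = 47

5


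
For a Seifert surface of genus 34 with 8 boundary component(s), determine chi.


chi = 2 - 2g - b
= 2 - 2*34 - 8
= 2 - 68 - 8 = -74

-74


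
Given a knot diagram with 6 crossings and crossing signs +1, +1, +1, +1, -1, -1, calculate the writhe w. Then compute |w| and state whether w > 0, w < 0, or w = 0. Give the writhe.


Step 1: Count positive crossings (+1).
Positive crossings: 4
Step 2: Count negative crossings (-1).
Negative crossings: 2
Step 3: Writhe = (positive) - (negative)
w = 4 - 2 = 2
Step 4: |w| = 2, and w is positive

2


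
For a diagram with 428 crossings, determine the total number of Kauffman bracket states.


Each crossing contributes 2 choices (A-smoothing or B-smoothing).
Total states = 2^428 = 693167423530203714894603546035770925859109268843954143792619895153655326951406405759993601526034894524347802740350892957243539456

693167423530203714894603546035770925859109268843954143792619895153655326951406405759993601526034894524347802740350892957243539456


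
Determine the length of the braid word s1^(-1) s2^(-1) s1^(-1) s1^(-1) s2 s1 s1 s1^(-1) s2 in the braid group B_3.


The word length counts the number of generators (including inverses).
Listing each generator: s1^(-1), s2^(-1), s1^(-1), s1^(-1), s2, s1, s1, s1^(-1), s2
There are 9 generators in this braid word.

9


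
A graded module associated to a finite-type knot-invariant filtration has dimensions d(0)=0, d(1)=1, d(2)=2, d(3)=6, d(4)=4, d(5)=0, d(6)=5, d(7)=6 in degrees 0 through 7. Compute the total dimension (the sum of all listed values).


Total dimension = d(0) + d(1) + ... + d(7)
= 0 + 1 + 2 + 6 + 4 + 0 + 5 + 6
= 24

24


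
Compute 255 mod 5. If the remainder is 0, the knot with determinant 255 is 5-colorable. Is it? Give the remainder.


Step 1: A knot is p-colorable if and only if p divides its determinant.
Step 2: Compute 255 mod 5.
255 = 51 * 5 + 0
Step 3: 255 mod 5 = 0
Step 4: The knot is 5-colorable: yes

0


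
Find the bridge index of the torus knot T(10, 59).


The bridge number of T(p,q) is min(p,q).
min(10, 59) = 10

10


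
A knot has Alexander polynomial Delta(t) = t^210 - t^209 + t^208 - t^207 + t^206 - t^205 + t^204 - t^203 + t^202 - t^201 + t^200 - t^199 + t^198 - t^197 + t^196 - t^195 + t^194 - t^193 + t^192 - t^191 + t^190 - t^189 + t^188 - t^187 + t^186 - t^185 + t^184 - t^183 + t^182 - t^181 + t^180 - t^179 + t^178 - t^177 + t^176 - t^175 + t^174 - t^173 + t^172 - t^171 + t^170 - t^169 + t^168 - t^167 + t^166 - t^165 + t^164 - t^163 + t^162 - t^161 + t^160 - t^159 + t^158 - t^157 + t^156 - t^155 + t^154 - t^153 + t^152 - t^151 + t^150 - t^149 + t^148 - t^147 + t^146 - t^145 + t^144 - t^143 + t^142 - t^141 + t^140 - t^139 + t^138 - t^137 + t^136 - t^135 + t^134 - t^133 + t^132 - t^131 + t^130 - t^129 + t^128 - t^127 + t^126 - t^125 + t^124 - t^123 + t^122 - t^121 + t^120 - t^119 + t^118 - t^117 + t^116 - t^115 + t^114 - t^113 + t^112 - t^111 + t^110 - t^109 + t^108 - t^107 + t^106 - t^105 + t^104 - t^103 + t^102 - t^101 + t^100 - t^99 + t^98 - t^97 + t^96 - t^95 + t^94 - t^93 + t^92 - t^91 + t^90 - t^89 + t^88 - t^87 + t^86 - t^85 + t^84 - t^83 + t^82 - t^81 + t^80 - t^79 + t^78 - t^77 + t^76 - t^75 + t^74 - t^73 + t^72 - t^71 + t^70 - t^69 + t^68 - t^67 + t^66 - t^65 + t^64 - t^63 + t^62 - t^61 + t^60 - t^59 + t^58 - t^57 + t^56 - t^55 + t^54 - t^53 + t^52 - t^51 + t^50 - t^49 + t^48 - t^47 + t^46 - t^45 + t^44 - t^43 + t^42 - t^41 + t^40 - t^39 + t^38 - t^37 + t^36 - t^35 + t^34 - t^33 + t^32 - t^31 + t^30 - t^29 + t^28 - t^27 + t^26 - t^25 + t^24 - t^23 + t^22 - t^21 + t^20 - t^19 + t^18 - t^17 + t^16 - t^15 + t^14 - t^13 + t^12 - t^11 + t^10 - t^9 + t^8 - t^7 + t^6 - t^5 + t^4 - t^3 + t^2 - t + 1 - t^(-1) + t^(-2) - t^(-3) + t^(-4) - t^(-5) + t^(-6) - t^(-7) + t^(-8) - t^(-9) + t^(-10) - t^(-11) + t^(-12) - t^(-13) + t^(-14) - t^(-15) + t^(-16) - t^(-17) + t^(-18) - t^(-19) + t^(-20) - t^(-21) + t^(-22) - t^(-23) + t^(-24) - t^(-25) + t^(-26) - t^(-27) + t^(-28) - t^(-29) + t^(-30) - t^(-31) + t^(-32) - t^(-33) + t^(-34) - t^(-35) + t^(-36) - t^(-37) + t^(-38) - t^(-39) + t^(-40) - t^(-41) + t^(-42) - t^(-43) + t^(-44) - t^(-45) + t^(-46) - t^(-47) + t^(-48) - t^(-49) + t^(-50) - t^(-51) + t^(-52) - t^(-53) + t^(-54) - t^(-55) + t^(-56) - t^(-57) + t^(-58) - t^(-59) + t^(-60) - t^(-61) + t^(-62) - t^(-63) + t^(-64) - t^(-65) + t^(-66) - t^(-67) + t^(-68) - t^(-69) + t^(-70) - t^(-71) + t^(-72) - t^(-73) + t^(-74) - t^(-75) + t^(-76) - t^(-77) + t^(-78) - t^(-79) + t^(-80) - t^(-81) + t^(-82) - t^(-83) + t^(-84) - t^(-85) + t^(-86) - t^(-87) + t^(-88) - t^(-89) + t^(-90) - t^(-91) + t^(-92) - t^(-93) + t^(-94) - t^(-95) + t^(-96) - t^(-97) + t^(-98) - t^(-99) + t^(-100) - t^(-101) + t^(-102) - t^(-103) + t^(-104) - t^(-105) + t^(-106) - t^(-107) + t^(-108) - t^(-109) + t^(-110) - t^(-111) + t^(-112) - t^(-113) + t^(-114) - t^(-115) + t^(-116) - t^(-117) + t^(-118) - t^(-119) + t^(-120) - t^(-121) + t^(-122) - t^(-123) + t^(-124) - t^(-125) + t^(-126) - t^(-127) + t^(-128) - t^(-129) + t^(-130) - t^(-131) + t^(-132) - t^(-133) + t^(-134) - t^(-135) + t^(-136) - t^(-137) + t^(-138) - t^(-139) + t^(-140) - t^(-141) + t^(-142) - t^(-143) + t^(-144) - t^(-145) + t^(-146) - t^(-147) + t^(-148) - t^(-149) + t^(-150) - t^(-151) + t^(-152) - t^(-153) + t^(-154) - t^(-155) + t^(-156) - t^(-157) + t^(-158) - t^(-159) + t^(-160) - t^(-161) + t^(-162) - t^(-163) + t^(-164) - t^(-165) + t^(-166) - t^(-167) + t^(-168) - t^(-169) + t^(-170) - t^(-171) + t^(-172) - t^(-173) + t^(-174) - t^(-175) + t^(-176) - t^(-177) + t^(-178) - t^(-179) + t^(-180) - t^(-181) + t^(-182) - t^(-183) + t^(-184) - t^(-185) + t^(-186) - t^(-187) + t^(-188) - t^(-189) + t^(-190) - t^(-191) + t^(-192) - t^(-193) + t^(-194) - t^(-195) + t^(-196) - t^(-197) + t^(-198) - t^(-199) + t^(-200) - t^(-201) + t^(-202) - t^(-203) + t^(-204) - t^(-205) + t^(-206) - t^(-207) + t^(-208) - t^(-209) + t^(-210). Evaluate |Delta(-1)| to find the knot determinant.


Step 1: The polynomial has 421 terms with alternating signs, exponents from 210 down to -210.
Step 2: Substitute t = -1. The i-th term has coefficient (-1)^i and exponent (m-i),
  so its value is (-1)^i * (-1)^(m-i) = (-1)^m = 1 for every i.
Step 3: All 421 terms equal 1, so Delta(-1) = 421 * (1) = 421
Step 4: |Delta(-1)| = 421

421


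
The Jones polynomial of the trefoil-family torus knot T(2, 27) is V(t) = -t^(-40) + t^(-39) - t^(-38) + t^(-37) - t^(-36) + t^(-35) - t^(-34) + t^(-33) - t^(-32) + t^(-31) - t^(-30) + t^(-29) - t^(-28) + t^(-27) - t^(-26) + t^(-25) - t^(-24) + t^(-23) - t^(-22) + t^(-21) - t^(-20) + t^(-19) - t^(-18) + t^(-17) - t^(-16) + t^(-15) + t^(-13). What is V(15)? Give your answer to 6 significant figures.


Substituting t = 15 into V(t) = -t^(-40) + t^(-39) - t^(-38) + t^(-37) - t^(-36) + t^(-35) - t^(-34) + t^(-33) - t^(-32) + t^(-31) - t^(-30) + t^(-29) - t^(-28) + t^(-27) - t^(-26) + t^(-25) - t^(-24) + t^(-23) - t^(-22) + t^(-21) - t^(-20) + t^(-19) - t^(-18) + t^(-17) - t^(-16) + t^(-15) + t^(-13):
  (-)t^(-40) = -9.04377e-48
  (+)t^(-39) = 1.35657e-46
  (-)t^(-38) = -2.03485e-45
  (+)t^(-37) = 3.05227e-44
  (-)t^(-36) = -4.57841e-43
  (+)t^(-35) = 6.86761e-42
  (-)t^(-34) = -1.03014e-40
  (+)t^(-33) = 1.54521e-39
  (-)t^(-32) = -2.31782e-38
  (+)t^(-31) = 3.47673e-37
  (-)t^(-30) = -5.2151e-36
  (+)t^(-29) = 7.82264e-35
  (-)t^(-28) = -1.1734e-33
  (+)t^(-27) = 1.76009e-32
  (-)t^(-26) = -2.64014e-31
  (+)t^(-25) = 3.96021e-30
  (-)t^(-24) = -5.94032e-29
  (+)t^(-23) = 8.91048e-28
  (-)t^(-22) = -1.33657e-26
  (+)t^(-21) = 2.00486e-25
  (-)t^(-20) = -3.00729e-24
  (+)t^(-19) = 4.51093e-23
  (-)t^(-18) = -6.76639e-22
  (+)t^(-17) = 1.01496e-20
  (-)t^(-16) = -1.52244e-19
  (+)t^(-15) = 2.28366e-18
  (+)t^(-13) = 5.13823e-16
Sum = (-9.04377e-48) + (1.35657e-46) + (-2.03485e-45) + (3.05227e-44) + (-4.57841e-43) + (6.86761e-42) + (-1.03014e-40) + (1.54521e-39) + (-2.31782e-38) + (3.47673e-37) + (-5.2151e-36) + (7.82264e-35) + (-1.1734e-33) + (1.76009e-32) + (-2.64014e-31) + (3.96021e-30) + (-5.94032e-29) + (8.91048e-28) + (-1.33657e-26) + (2.00486e-25) + (-3.00729e-24) + (4.51093e-23) + (-6.76639e-22) + (1.01496e-20) + (-1.52244e-19) + (2.28366e-18) + (5.13823e-16)
= 5.159640382e-16
Rounded to 6 significant figures: 5.15964e-16

5.15964e-16


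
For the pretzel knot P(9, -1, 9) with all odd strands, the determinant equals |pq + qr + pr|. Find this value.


Step 1: Compute pq + qr + pr.
pq = 9*(-1) = -9
qr = (-1)*9 = -9
pr = 9*9 = 81
pq + qr + pr = -9 + (-9) + 81 = 63
Step 2: Take absolute value.
det(P(9,-1,9)) = |63| = 63

63
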